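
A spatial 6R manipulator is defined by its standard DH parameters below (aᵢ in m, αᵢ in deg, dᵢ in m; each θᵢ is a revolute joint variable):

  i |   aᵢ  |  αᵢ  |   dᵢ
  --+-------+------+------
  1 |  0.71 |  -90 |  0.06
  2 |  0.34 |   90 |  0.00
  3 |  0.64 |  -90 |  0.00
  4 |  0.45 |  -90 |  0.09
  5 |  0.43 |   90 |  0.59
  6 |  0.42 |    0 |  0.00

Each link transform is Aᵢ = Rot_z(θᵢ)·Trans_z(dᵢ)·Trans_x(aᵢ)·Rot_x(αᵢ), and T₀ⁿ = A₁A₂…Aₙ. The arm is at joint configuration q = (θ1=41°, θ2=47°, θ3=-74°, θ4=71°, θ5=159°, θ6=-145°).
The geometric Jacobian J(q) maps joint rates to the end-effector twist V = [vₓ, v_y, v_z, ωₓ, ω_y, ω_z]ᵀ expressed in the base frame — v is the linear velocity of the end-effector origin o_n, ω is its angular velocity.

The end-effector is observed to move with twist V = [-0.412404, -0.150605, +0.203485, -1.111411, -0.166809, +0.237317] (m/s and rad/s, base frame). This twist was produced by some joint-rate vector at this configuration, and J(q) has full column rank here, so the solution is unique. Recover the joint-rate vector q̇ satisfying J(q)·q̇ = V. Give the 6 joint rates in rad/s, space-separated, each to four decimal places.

0.6290 0.6120 -0.8990 -0.2740 0.1060 0.0800

o_n = [0.8061, 0.1743, -0.6330]
J₁: ẑ×o_n = [-0.1743, 0.8061, 0.0000], ω = ẑ
J2: z=[-0.6561, 0.7547, 0.0000] o=[0.5358, 0.4658, 0.0600] → [-0.5230, -0.4546, -0.0128, -0.6561, 0.7547, 0.0000]
J3: z=[0.5520, 0.4798, 0.6820] o=[0.7108, 0.6179, -0.1887] → [0.0894, 0.3102, -0.2906, 0.5520, 0.4798, 0.6820]
J4: z=[0.3139, 0.6381, -0.7030] o=[1.2053, 0.2326, -0.3177] → [-0.2421, 0.3796, 0.2364, 0.3139, 0.6381, -0.7030]
J5: z=[-0.9101, 0.4131, -0.0314] o=[1.1118, -0.0024, -0.7007] → [0.0335, 0.0712, -0.0345, -0.9101, 0.4131, -0.0314]
J6: z=[-0.3900, -0.8286, 0.4017] o=[0.6350, 0.4038, -0.3257] → [0.3468, -0.0511, 0.2313, -0.3900, -0.8286, 0.4017]
q̇ = J⁺·V = [0.6290, 0.6120, -0.8990, -0.2740, 0.1060, 0.0800]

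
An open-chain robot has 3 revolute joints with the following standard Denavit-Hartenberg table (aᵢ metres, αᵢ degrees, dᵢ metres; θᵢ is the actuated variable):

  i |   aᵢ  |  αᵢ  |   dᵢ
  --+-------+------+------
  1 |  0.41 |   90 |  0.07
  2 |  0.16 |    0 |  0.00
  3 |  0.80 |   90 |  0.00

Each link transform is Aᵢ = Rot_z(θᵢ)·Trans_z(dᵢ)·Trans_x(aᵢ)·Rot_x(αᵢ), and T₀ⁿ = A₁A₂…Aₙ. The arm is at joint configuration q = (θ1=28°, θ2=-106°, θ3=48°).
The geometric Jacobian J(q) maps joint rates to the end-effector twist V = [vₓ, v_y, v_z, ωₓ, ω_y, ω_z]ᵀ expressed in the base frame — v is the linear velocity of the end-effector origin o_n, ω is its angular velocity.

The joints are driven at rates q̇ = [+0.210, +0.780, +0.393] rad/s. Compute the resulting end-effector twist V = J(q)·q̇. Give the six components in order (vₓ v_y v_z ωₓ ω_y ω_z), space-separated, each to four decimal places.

o_n = [0.6974, 0.3708, -0.7622]
J₁: ẑ×o_n = [-0.3708, 0.6974, 0.0000], ω = ẑ
J2: z=[0.4695, -0.8829, 0.0000] o=[0.3620, 0.1925, 0.0700] → [0.7348, 0.3907, 0.3798, 0.4695, -0.8829, 0.0000]
J3: z=[0.4695, -0.8829, 0.0000] o=[0.3231, 0.1718, -0.0838] → [0.5990, 0.3185, 0.4239, 0.4695, -0.8829, 0.0000]
V = J·q̇ = [0.7307, 0.5764, 0.4629, 0.5507, -1.0357, 0.2100]

0.7307 0.5764 0.4629 0.5507 -1.0357 0.2100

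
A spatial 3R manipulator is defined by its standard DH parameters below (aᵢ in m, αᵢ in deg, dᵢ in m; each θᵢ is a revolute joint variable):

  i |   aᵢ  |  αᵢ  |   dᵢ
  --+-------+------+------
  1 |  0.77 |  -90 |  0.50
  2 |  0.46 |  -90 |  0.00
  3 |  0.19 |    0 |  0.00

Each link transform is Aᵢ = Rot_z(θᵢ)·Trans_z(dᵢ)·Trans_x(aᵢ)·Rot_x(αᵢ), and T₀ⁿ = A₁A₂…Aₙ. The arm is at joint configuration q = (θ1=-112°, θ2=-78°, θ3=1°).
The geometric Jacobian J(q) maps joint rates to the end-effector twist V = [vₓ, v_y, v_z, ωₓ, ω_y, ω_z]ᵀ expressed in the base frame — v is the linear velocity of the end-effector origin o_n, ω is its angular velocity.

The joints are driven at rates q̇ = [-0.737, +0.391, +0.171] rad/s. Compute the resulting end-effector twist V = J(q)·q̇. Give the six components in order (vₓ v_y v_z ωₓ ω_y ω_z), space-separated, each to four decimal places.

o_n = [-0.3421, -0.8380, 1.1358]
J₁: ẑ×o_n = [0.8380, -0.3421, 0.0000], ω = ẑ
J2: z=[0.9272, -0.3746, 0.0000] o=[-0.2884, -0.7139, 0.5000] → [-0.2382, -0.5895, -0.1351, 0.9272, -0.3746, 0.0000]
J3: z=[-0.3664, -0.9069, -0.2079] o=[-0.3243, -0.8026, 0.9499] → [-0.1759, 0.0718, -0.0032, -0.3664, -0.9069, -0.2079]
V = J·q̇ = [-0.7408, 0.0340, -0.0534, 0.2999, -0.3016, -0.7726]

-0.7408 0.0340 -0.0534 0.2999 -0.3016 -0.7726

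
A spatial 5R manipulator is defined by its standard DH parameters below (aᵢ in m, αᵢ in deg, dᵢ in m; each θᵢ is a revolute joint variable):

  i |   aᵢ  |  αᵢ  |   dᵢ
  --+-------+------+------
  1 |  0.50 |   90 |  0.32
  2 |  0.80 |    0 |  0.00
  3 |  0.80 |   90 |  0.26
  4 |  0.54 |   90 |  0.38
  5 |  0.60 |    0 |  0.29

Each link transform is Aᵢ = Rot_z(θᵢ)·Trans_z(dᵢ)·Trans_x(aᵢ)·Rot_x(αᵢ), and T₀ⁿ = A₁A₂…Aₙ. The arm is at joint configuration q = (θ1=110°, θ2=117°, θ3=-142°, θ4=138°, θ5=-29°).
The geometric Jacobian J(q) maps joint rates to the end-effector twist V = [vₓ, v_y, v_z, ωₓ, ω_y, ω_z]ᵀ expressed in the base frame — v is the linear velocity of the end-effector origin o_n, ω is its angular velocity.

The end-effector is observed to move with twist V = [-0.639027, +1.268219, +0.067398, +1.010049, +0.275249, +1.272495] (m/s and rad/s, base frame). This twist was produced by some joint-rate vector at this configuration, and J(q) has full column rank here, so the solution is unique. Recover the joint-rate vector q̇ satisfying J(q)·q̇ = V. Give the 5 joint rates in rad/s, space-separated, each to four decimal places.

o_n = [1.0196, 0.6722, 0.8663]
J₁: ẑ×o_n = [-0.6722, 1.0196, 0.0000], ω = ẑ
J2: z=[0.9397, 0.3420, 0.0000] o=[-0.1710, 0.4698, 0.3200] → [0.1869, -0.5134, -0.2171, 0.9397, 0.3420, 0.0000]
J3: z=[0.9397, 0.3420, 0.0000] o=[-0.0468, 0.1286, 1.0328] → [-0.0569, 0.1564, 0.1461, 0.9397, 0.3420, 0.0000]
J4: z=[0.1445, -0.3971, -0.9063] o=[-0.0505, 0.8988, 0.6947] → [-0.2736, -0.9946, 0.3922, 0.1445, -0.3971, -0.9063]
J5: z=[0.4909, 0.8240, -0.2828] o=[0.4684, 0.5297, 0.5199] → [0.3258, -0.3259, -0.3842, 0.4909, 0.8240, -0.2828]
q̇ = J⁺·V = [0.9330, 0.3920, 0.8980, -0.2710, -0.3320]

0.9330 0.3920 0.8980 -0.2710 -0.3320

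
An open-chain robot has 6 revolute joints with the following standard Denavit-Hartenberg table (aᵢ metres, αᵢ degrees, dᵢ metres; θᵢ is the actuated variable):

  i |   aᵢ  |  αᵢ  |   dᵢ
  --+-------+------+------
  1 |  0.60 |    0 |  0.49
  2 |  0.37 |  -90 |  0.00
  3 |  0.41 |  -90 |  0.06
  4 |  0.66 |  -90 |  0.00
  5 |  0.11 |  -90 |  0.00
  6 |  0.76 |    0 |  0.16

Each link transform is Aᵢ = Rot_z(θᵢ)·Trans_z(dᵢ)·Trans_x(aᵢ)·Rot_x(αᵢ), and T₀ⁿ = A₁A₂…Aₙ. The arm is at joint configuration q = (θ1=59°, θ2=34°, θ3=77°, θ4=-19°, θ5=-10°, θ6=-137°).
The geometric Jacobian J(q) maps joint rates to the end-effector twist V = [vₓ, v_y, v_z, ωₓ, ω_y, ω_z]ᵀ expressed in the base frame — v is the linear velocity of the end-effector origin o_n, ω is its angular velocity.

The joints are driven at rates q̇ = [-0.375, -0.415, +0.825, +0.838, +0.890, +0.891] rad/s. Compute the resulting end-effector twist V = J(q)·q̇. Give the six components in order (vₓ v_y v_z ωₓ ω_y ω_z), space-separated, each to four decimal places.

1.6042 -1.3536 -0.4897 -0.0410 0.1346 -1.2060

o_n = [0.6167, 1.3136, -0.2502]
J₁: ẑ×o_n = [-1.3136, 0.6167, 0.0000], ω = ẑ
J2: z=[0.0000, 0.0000, 1.0000] o=[0.3090, 0.5143, 0.4900] → [-0.7993, 0.3077, 0.0000, 0.0000, 0.0000, 1.0000]
J3: z=[-0.9986, -0.0523, 0.0000] o=[0.2897, 0.8838, 0.4900] → [0.0387, -0.7392, -0.4121, -0.9986, -0.0523, 0.0000]
J4: z=[0.0510, -0.9730, -0.2250] o=[0.2249, 0.9728, 0.0905] → [0.4082, -0.0708, 0.3986, 0.0510, -0.9730, -0.2250]
J5: z=[0.9404, 0.1226, -0.3172] o=[0.0030, 1.1017, -0.5175] → [0.1000, -0.4461, 0.1240, 0.9404, 0.1226, -0.3172]
J6: z=[-0.1086, 0.9922, 0.0616] o=[-0.0325, 1.1043, -0.6216] → [0.3556, 0.0803, -0.6668, -0.1086, 0.9922, 0.0616]
V = J·q̇ = [1.6042, -1.3536, -0.4897, -0.0410, 0.1346, -1.2060]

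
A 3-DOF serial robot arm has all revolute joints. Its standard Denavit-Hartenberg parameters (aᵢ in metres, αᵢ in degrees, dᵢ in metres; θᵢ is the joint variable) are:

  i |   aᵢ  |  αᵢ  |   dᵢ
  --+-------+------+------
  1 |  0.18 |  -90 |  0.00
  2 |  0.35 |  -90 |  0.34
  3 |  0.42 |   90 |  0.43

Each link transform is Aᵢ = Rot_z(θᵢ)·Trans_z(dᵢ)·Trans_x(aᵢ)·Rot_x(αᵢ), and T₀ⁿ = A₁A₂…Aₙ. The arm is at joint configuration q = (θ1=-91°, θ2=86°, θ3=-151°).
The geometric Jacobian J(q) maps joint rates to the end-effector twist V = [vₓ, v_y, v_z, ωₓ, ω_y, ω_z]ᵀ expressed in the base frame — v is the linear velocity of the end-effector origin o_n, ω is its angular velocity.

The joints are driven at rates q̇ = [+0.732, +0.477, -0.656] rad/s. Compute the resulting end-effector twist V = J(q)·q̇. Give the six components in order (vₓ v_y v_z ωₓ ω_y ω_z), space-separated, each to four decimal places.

-0.4168 0.4206 0.3384 0.4655 -0.6626 0.7778

o_n = [0.5479, 0.2406, -0.0127]
J₁: ẑ×o_n = [-0.2406, 0.5479, 0.0000], ω = ẑ
J2: z=[0.9998, -0.0175, 0.0000] o=[-0.0031, -0.1800, 0.0000] → [0.0002, 0.0127, 0.4302, 0.9998, -0.0175, 0.0000]
J3: z=[0.0174, 0.9974, -0.0698] o=[0.3364, -0.2103, -0.3491] → [0.3670, -0.0206, -0.2031, 0.0174, 0.9974, -0.0698]
V = J·q̇ = [-0.4168, 0.4206, 0.3384, 0.4655, -0.6626, 0.7778]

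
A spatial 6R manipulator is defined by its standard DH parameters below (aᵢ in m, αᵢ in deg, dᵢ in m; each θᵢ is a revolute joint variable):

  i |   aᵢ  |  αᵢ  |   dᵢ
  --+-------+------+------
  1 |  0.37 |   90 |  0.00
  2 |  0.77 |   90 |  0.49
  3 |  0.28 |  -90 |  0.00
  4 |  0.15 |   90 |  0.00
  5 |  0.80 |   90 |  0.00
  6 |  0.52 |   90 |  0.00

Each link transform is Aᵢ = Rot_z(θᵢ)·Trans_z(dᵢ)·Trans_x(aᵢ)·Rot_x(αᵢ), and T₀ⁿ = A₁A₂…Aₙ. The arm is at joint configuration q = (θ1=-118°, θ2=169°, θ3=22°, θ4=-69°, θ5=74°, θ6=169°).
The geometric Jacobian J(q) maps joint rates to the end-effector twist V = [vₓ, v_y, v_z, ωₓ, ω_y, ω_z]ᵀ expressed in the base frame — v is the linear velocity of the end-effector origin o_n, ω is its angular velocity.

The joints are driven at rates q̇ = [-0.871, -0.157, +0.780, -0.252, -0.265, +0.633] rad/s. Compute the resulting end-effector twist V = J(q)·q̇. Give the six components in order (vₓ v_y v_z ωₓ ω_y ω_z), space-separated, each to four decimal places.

0.5685 0.4642 0.0673 0.4941 0.1239 0.4719

o_n = [-0.5238, 0.8236, 0.4203]
J₁: ẑ×o_n = [-0.8236, -0.5238, 0.0000], ω = ẑ
J2: z=[-0.8829, 0.4695, 0.0000] o=[-0.1737, -0.3267, 0.0000] → [0.1973, 0.3711, -0.8513, -0.8829, 0.4695, 0.0000]
J3: z=[-0.0896, -0.1685, 0.9816] o=[-0.2515, 0.5707, 0.1469] → [-0.2942, -0.2428, -0.0685, -0.0896, -0.1685, 0.9816]
J4: z=[-0.9913, 0.1106, -0.0715] o=[-0.2245, 0.8450, 0.1965] → [0.0232, 0.2432, 0.0543, -0.9913, 0.1106, -0.0715]
J5: z=[-0.1222, -0.9748, 0.1866] o=[-0.2318, 0.8740, 0.3434] → [-0.0655, -0.0451, -0.2784, -0.1222, -0.9748, 0.1866]
J6: z=[0.2261, 0.1557, 0.9616] o=[-1.0049, 1.0018, 0.5045] → [0.1583, 0.4817, -0.1152, 0.2261, 0.1557, 0.9616]
V = J·q̇ = [0.5685, 0.4642, 0.0673, 0.4941, 0.1239, 0.4719]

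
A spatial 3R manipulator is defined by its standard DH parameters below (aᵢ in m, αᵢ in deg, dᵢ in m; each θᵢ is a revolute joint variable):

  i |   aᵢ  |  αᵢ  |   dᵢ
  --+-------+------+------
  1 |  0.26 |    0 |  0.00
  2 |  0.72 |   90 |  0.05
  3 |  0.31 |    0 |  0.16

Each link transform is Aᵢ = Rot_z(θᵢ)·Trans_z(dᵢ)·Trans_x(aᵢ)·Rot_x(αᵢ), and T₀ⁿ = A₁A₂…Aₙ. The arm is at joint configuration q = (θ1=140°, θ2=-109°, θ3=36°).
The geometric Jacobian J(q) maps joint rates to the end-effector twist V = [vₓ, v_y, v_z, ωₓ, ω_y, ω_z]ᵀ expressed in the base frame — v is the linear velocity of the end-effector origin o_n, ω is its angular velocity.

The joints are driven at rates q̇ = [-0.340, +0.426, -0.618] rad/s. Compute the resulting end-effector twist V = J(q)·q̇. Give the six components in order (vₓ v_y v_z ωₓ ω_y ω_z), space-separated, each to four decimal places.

o_n = [0.7154, 0.5300, 0.2322]
J₁: ẑ×o_n = [-0.5300, 0.7154, 0.0000], ω = ẑ
J2: z=[0.0000, 0.0000, 1.0000] o=[-0.1992, 0.1671, 0.0000] → [-0.3628, 0.9145, 0.0000, 0.0000, 0.0000, 1.0000]
J3: z=[0.5150, -0.8572, 0.0000] o=[0.4180, 0.5380, 0.0500] → [-0.1562, -0.0938, 0.2508, 0.5150, -0.8572, 0.0000]
V = J·q̇ = [0.1221, 0.2044, -0.1550, -0.3183, 0.5297, 0.0860]

0.1221 0.2044 -0.1550 -0.3183 0.5297 0.0860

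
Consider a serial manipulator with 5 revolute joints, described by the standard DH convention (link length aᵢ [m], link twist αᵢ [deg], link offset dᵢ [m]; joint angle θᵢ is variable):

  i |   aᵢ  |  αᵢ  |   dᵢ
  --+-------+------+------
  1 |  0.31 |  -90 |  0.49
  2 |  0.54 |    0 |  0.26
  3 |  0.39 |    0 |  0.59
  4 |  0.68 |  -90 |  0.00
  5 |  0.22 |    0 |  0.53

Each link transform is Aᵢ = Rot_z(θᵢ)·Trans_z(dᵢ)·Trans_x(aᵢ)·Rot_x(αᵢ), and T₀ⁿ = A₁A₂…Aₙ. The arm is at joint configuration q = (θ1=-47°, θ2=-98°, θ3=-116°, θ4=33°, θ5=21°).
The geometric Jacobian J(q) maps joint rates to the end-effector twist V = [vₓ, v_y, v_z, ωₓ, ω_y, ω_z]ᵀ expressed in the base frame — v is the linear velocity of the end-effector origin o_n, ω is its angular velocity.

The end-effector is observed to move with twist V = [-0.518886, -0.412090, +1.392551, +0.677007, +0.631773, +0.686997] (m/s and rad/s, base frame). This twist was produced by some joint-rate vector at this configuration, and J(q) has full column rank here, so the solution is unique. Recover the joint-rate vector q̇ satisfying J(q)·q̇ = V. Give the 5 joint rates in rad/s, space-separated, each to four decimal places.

0.6680 0.6240 0.9760 -0.6740 0.0190

o_n = [-0.1064, 1.2448, 1.3211]
J₁: ẑ×o_n = [-1.2448, -0.1064, 0.0000], ω = ẑ
J2: z=[0.7314, 0.6820, 0.0000] o=[0.2114, -0.2267, 0.4900] → [0.5668, -0.6078, 1.2930, 0.7314, 0.6820, 0.0000]
J3: z=[0.7314, 0.6820, 0.0000] o=[0.3503, 0.0056, 1.0247] → [0.2021, -0.2168, 1.2178, 0.7314, 0.6820, 0.0000]
J4: z=[0.7314, 0.6820, 0.0000] o=[0.5613, 0.6444, 0.8067] → [0.3509, -0.3763, 0.8945, 0.7314, 0.6820, 0.0000]
J5: z=[-0.0119, 0.0128, 0.9998] o=[0.0976, 1.1417, 0.7948] → [-0.0964, -0.1977, 0.0014, -0.0119, 0.0128, 0.9998]
q̇ = J⁺·V = [0.6680, 0.6240, 0.9760, -0.6740, 0.0190]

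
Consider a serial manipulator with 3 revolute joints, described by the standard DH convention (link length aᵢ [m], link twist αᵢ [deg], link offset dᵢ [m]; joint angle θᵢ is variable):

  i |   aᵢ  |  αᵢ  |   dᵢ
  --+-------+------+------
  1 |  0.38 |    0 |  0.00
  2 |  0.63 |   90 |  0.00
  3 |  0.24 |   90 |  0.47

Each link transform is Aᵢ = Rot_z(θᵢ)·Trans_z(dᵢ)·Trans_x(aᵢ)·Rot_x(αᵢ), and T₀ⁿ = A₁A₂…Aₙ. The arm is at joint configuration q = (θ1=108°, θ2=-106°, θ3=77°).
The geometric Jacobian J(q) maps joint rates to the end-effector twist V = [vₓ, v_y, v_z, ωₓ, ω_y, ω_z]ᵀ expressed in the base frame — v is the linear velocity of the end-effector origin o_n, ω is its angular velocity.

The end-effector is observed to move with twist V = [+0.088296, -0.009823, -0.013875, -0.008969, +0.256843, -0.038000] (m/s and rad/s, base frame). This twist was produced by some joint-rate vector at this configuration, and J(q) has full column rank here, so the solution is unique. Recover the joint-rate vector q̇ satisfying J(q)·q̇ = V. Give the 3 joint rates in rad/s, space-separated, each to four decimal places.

o_n = [0.5825, -0.0844, 0.2338]
J₁: ẑ×o_n = [0.0844, 0.5825, -0.0000], ω = ẑ
J2: z=[0.0000, 0.0000, 1.0000] o=[-0.1174, 0.3614, 0.0000] → [0.4458, 0.7000, -0.0000, 0.0000, 0.0000, 1.0000]
J3: z=[0.0349, -0.9994, 0.0000] o=[0.5122, 0.3834, 0.0000] → [-0.2337, -0.0082, 0.0540, 0.0349, -0.9994, 0.0000]
q̇ = J⁺·V = [-0.1250, 0.0870, -0.2570]

-0.1250 0.0870 -0.2570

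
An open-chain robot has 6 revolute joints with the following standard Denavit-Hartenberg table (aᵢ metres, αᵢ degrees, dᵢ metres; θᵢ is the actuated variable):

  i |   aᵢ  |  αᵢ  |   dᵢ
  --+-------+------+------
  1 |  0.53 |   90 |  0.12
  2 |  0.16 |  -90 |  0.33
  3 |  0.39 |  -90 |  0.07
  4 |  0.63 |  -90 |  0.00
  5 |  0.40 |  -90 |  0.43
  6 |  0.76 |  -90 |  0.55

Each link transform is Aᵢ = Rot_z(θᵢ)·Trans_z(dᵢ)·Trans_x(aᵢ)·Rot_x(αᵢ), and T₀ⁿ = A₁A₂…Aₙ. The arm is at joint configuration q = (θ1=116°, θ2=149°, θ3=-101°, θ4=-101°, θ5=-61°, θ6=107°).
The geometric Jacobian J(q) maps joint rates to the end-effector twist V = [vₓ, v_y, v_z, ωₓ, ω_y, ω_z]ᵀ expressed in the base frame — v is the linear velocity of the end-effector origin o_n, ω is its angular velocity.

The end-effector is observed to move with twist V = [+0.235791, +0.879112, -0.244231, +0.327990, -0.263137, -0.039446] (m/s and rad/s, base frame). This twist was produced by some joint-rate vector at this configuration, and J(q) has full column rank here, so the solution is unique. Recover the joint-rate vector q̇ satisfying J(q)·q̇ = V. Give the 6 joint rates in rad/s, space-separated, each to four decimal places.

o_n = [0.2275, -0.0526, -0.8599]
J₁: ẑ×o_n = [0.0526, 0.2275, -0.0000], ω = ẑ
J2: z=[0.8988, 0.4384, 0.0000] o=[-0.2323, 0.4764, 0.1200] → [-0.4295, 0.8807, -0.6770, 0.8988, 0.4384, 0.0000]
J3: z=[0.2258, -0.4629, -0.8572] o=[0.1244, 0.4978, 0.2024] → [0.0200, 0.1515, -0.0765, 0.2258, -0.4629, -0.8572]
J4: z=[0.5404, -0.6726, 0.5056] o=[0.4563, 0.6905, 0.1041] → [1.0241, 0.4052, -0.5555, 0.5404, -0.6726, 0.5056]
J5: z=[0.8388, 0.4784, -0.2600] o=[0.4985, 0.3348, -0.4142] → [-0.3140, 0.4443, -0.1954, 0.8388, 0.4784, -0.2600]
J6: z=[-0.2034, -0.1677, -0.9646] o=[1.0612, 0.1957, -0.5087] → [-0.1807, 0.7328, -0.0893, -0.2034, -0.1677, -0.9646]
q̇ = J⁺·V = [0.6470, -0.2100, 0.0790, 0.3900, 0.5150, 0.7070]

0.6470 -0.2100 0.0790 0.3900 0.5150 0.7070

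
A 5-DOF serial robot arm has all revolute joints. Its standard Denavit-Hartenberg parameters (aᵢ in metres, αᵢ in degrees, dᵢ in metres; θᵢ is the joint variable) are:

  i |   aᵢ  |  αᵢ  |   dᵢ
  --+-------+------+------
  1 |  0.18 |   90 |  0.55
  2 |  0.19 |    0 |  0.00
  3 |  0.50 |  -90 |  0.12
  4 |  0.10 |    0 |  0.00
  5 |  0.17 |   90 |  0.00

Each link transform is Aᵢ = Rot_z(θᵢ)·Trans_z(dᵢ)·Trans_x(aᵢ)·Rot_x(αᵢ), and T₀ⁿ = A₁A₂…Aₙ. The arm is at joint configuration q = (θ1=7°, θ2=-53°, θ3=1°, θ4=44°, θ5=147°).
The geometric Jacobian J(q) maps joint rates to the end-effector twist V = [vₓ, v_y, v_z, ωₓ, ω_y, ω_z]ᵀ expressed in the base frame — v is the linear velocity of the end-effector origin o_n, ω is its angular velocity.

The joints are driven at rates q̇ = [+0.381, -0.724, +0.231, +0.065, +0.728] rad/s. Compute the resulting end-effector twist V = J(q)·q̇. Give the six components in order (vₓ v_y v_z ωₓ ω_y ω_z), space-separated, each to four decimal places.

-0.2306 0.0518 -0.2224 0.5602 0.5655 0.8692

o_n = [0.5498, -0.0161, 0.0791]
J₁: ẑ×o_n = [0.0161, 0.5498, -0.0000], ω = ẑ
J2: z=[0.1219, -0.9925, 0.0000] o=[0.1787, 0.0219, 0.5500] → [0.4674, 0.0574, 0.3637, 0.1219, -0.9925, 0.0000]
J3: z=[0.1219, -0.9925, 0.0000] o=[0.2922, 0.0359, 0.3983] → [0.3168, 0.0389, 0.2494, 0.1219, -0.9925, 0.0000]
J4: z=[0.7821, 0.0960, 0.6157] o=[0.6123, -0.0457, 0.0043] → [-0.0111, -0.0970, 0.0292, 0.7821, 0.0960, 0.6157]
J5: z=[0.7821, 0.0960, 0.6157] o=[0.6478, 0.0286, -0.0524] → [0.0402, -0.1632, -0.0256, 0.7821, 0.0960, 0.6157]
V = J·q̇ = [-0.2306, 0.0518, -0.2224, 0.5602, 0.5655, 0.8692]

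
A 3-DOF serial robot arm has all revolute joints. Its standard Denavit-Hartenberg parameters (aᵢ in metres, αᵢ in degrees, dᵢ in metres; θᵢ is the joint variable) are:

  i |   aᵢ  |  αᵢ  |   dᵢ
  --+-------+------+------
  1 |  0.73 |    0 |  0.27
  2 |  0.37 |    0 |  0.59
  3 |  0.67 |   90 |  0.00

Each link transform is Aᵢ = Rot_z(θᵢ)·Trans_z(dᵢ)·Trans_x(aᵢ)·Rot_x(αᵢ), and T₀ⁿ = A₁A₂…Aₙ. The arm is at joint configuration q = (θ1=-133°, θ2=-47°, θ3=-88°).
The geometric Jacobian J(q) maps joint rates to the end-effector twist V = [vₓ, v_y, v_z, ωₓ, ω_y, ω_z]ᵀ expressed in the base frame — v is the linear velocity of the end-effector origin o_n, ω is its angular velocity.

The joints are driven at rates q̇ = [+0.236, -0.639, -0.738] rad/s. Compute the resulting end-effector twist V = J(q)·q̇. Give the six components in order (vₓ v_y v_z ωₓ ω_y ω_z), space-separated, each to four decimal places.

0.8900 0.0583 0.0000 0.0000 0.0000 -1.1410

o_n = [-0.8912, 0.1357, 0.8600]
J₁: ẑ×o_n = [-0.1357, -0.8912, 0.0000], ω = ẑ
J2: z=[0.0000, 0.0000, 1.0000] o=[-0.4979, -0.5339, 0.2700] → [-0.6696, -0.3934, 0.0000, 0.0000, 0.0000, 1.0000]
J3: z=[0.0000, 0.0000, 1.0000] o=[-0.8679, -0.5339, 0.8600] → [-0.6696, -0.0234, 0.0000, 0.0000, 0.0000, 1.0000]
V = J·q̇ = [0.8900, 0.0583, 0.0000, 0.0000, 0.0000, -1.1410]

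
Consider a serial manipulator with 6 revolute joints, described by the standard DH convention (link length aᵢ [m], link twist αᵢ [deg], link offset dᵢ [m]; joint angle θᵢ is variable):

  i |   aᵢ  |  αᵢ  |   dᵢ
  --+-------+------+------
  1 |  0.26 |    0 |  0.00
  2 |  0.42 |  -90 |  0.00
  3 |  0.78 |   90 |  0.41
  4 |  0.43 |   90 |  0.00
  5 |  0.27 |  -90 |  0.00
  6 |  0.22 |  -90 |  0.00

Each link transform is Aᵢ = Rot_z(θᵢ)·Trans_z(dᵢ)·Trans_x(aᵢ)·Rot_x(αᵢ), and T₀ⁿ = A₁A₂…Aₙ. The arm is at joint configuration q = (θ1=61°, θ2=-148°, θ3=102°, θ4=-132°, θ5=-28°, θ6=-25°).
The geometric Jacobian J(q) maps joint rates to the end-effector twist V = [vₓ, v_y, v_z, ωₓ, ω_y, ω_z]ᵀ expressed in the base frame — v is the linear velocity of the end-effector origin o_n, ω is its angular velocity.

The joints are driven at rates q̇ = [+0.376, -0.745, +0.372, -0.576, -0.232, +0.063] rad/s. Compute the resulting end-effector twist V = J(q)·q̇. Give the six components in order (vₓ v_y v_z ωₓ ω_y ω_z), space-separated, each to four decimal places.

o_n = [-0.0200, 0.0454, -0.0969]
J₁: ẑ×o_n = [-0.0454, -0.0200, 0.0000], ω = ẑ
J2: z=[0.0000, 0.0000, 1.0000] o=[0.1261, 0.2274, 0.0000] → [0.1820, -0.1460, 0.0000, 0.0000, 0.0000, 1.0000]
J3: z=[0.9986, 0.0523, 0.0000] o=[0.1480, -0.1920, 0.0000] → [-0.0051, 0.0967, 0.2459, 0.9986, 0.0523, 0.0000]
J4: z=[0.0512, -0.9768, -0.2079] o=[0.5490, -0.0086, -0.7630] → [-0.6394, 0.0842, -0.5530, 0.0512, -0.9768, -0.2079]
J5: z=[0.6763, -0.1193, 0.7269] o=[0.2330, -0.0851, -0.4815] → [-0.1407, -0.4440, 0.0581, 0.6763, -0.1193, 0.7269]
J6: z=[-0.2998, -0.9460, 0.1237] o=[0.0513, -0.0037, -0.2991] → [-0.1974, 0.0518, -0.0821, -0.2998, -0.9460, 0.1237]
V = J·q̇ = [0.2340, 0.1950, 0.3913, 0.1662, 0.5502, -0.4101]

0.2340 0.1950 0.3913 0.1662 0.5502 -0.4101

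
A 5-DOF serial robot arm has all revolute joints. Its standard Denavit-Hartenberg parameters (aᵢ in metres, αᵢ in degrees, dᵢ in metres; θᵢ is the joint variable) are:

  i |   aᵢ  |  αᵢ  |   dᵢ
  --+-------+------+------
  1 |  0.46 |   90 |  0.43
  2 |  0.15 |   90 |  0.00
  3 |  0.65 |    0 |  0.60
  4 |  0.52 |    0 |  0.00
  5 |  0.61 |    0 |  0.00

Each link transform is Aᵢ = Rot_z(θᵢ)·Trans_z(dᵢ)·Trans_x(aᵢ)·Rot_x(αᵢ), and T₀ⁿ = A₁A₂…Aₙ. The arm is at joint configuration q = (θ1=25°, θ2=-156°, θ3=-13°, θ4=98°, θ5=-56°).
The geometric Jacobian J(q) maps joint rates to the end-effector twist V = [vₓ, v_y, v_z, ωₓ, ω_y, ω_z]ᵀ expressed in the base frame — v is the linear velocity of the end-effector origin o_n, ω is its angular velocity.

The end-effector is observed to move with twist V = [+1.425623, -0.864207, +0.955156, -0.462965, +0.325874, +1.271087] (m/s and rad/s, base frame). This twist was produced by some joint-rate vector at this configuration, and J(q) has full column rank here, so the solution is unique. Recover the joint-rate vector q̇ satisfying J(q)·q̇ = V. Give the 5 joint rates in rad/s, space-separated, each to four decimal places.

o_n = [-0.6500, -1.0396, 0.4241]
J₁: ẑ×o_n = [1.0396, -0.6500, 0.0000], ω = ẑ
J2: z=[0.4226, -0.9063, 0.0000] o=[0.4169, 0.1944, 0.4300] → [0.0054, 0.0025, -1.4885, 0.4226, -0.9063, 0.0000]
J3: z=[-0.3686, -0.1719, 0.9135] o=[0.2927, 0.1365, 0.3690] → [1.0650, -0.8409, 0.2715, -0.3686, -0.1719, 0.9135]
J4: z=[-0.3686, -0.1719, 0.9135] o=[-0.5146, -0.0786, 0.6595] → [0.9184, -0.2104, 0.3310, -0.3686, -0.1719, 0.9135]
J5: z=[-0.3686, -0.1719, 0.9135] o=[-0.3332, -0.5656, 0.6411] → [0.4703, -0.3694, 0.1203, -0.3686, -0.1719, 0.9135]
q̇ = J⁺·V = [0.6380, -0.4910, 0.5100, 0.3030, -0.1200]

0.6380 -0.4910 0.5100 0.3030 -0.1200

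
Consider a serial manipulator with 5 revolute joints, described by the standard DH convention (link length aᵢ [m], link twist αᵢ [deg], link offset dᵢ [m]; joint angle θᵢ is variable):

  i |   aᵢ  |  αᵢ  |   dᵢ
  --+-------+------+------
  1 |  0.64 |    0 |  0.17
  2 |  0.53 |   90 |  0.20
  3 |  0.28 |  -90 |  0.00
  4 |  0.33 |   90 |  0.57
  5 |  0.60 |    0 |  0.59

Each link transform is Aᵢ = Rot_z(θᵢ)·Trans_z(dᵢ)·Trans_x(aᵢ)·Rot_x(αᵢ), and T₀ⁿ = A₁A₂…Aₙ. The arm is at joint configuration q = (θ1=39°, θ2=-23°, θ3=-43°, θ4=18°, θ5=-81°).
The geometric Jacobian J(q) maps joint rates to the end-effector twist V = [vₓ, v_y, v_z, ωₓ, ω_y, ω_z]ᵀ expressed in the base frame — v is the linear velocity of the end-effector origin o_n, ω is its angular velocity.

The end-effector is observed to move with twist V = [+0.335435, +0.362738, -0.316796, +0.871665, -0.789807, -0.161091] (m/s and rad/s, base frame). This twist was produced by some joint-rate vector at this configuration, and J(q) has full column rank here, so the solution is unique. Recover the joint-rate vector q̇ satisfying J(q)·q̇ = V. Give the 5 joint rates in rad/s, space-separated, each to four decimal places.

0.4250 -0.8760 0.2120 0.6350 0.8280

o_n = [1.7190, 0.3056, -0.2368]
J₁: ẑ×o_n = [-0.3056, 1.7190, 0.0000], ω = ẑ
J2: z=[0.0000, 0.0000, 1.0000] o=[0.4974, 0.4028, 0.1700] → [0.0972, 1.2216, -0.0000, 0.0000, 0.0000, 1.0000]
J3: z=[0.2756, -0.9613, 0.0000] o=[1.0068, 0.5489, 0.3700] → [0.5833, 0.1672, 0.6175, 0.2756, -0.9613, 0.0000]
J4: z=[0.6556, 0.1880, 0.7314] o=[1.2037, 0.6053, 0.1790] → [0.1410, 0.6495, -0.2934, 0.6556, 0.1880, 0.7314]
J5: z=[0.4794, -0.8519, -0.2107] o=[1.7699, 0.8737, 0.3819] → [0.4073, 0.3073, -0.3157, 0.4794, -0.8519, -0.2107]
q̇ = J⁺·V = [0.4250, -0.8760, 0.2120, 0.6350, 0.8280]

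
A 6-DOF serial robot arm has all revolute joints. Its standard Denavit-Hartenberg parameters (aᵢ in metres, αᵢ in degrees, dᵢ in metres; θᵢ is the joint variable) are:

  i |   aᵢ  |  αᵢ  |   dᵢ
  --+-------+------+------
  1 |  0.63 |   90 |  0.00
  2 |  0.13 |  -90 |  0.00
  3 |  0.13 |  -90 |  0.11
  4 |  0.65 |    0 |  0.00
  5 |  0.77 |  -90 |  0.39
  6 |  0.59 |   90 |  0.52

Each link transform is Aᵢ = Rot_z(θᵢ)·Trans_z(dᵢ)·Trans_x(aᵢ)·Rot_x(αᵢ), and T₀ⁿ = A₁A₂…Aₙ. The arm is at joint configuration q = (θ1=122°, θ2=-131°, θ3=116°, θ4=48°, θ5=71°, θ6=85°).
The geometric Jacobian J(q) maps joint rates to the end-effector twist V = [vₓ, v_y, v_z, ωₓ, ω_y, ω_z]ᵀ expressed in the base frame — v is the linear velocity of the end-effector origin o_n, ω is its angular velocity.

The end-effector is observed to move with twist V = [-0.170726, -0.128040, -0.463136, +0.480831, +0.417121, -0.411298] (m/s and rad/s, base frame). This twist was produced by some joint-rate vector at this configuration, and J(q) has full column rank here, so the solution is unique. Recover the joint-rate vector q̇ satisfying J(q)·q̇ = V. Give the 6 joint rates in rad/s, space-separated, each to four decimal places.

o_n = [0.2988, -0.1532, 0.2231]
J₁: ẑ×o_n = [0.1532, 0.2988, -0.0000], ω = ẑ
J2: z=[0.8480, 0.5299, 0.0000] o=[-0.3338, 0.5343, 0.0000] → [0.1182, -0.1892, -0.9182, 0.8480, 0.5299, 0.0000]
J3: z=[-0.3999, 0.6400, -0.6561] o=[-0.2887, 0.4619, -0.0981] → [-0.1980, -0.2570, -0.1300, -0.3999, 0.6400, -0.6561]
J4: z=[0.0593, 0.7324, 0.6783] o=[-0.4515, 0.5021, -0.1273] → [0.7011, 0.4882, -0.5884, 0.0593, 0.7324, 0.6783]
J5: z=[0.0593, 0.7324, 0.6783] o=[-0.6562, 0.0919, 0.3335] → [0.0854, 0.6543, -0.7139, 0.0593, 0.7324, 0.6783]
J6: z=[0.6061, 0.5135, -0.6074] o=[-0.0223, 0.0332, 0.9164] → [-0.4693, 0.2251, -0.2779, 0.6061, 0.5135, -0.6074]
q̇ = J⁺·V = [-0.1000, 0.4490, 0.1480, -0.0750, 0.0010, 0.2700]

-0.1000 0.4490 0.1480 -0.0750 0.0010 0.2700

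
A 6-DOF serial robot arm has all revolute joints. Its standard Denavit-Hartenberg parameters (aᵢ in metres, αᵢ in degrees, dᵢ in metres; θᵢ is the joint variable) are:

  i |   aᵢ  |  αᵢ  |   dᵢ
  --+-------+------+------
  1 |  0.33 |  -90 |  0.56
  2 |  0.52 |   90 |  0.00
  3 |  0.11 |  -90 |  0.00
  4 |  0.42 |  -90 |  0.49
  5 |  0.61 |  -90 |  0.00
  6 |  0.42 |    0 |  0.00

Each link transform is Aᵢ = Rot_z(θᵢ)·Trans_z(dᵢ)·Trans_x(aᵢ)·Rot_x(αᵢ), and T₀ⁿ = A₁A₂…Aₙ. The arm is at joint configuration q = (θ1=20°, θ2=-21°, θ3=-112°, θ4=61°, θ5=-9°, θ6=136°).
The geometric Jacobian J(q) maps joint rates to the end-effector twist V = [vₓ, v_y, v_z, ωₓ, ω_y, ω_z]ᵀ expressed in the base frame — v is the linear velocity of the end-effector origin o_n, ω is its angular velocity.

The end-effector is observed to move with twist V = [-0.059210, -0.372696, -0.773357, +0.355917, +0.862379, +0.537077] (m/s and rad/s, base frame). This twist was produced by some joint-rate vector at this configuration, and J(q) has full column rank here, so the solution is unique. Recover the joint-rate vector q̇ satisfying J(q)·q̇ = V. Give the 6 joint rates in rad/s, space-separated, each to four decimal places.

0.1200 0.8660 0.0490 -0.2260 0.0420 -0.9880

o_n = [1.4304, -0.4006, 0.3698]
J₁: ẑ×o_n = [0.4006, 1.4304, -0.0000], ω = ẑ
J2: z=[-0.3420, 0.9397, 0.0000] o=[0.3101, 0.1129, 0.5600] → [-0.1787, -0.0650, -0.8771, -0.3420, 0.9397, 0.0000]
J3: z=[-0.3368, -0.1226, 0.9336] o=[0.7663, 0.2789, 0.7464] → [0.6805, 0.4932, 0.3102, -0.3368, -0.1226, 0.9336]
J4: z=[0.9415, -0.0560, 0.3323] o=[0.7650, 0.1699, 0.7316] → [0.2098, 0.5617, -0.4999, 0.9415, -0.0560, 0.3323]
J5: z=[0.1733, 0.9261, -0.3352] o=[1.3477, -0.0143, 0.5241] → [-0.2724, -0.0010, -0.1435, 0.1733, 0.9261, -0.3352]
J6: z=[-0.8847, -0.0031, -0.4661] o=[1.6117, -0.2444, 0.0247] → [-0.0739, 0.3899, 0.1376, -0.8847, -0.0031, -0.4661]
q̇ = J⁺·V = [0.1200, 0.8660, 0.0490, -0.2260, 0.0420, -0.9880]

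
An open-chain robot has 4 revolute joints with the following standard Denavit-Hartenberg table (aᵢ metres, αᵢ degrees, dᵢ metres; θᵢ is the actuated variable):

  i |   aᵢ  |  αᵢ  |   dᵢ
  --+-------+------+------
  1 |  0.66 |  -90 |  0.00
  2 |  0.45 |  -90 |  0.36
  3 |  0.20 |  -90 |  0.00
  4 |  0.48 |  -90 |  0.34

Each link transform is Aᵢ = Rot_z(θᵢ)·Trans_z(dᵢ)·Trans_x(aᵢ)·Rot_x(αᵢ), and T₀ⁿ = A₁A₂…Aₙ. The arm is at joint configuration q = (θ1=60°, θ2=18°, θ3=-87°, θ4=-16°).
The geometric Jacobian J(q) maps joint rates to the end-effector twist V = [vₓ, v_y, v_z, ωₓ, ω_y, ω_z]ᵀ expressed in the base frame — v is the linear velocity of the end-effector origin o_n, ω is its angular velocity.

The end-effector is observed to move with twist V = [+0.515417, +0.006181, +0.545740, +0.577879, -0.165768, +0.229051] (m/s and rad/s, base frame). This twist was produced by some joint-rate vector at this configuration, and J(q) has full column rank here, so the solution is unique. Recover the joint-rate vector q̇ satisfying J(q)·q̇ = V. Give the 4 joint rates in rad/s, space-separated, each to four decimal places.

-0.5060 -0.5880 -0.7440 -0.0890

o_n = [-0.1669, 1.7163, -0.3805]
J₁: ẑ×o_n = [-1.7163, -0.1669, 0.0000], ω = ẑ
J2: z=[-0.8660, 0.5000, 0.0000] o=[0.3300, 0.5716, 0.0000] → [-0.1903, -0.3295, -0.7429, -0.8660, 0.5000, 0.0000]
J3: z=[-0.1545, -0.2676, -0.9511] o=[0.2322, 1.1222, -0.1391] → [0.6296, 0.3423, -0.1986, -0.1545, -0.2676, -0.9511]
J4: z=[0.5202, 0.7963, -0.3086] o=[0.0642, 1.2307, -0.1423] → [-0.0398, 0.1952, 0.4367, 0.5202, 0.7963, -0.3086]
q̇ = J⁺·V = [-0.5060, -0.5880, -0.7440, -0.0890]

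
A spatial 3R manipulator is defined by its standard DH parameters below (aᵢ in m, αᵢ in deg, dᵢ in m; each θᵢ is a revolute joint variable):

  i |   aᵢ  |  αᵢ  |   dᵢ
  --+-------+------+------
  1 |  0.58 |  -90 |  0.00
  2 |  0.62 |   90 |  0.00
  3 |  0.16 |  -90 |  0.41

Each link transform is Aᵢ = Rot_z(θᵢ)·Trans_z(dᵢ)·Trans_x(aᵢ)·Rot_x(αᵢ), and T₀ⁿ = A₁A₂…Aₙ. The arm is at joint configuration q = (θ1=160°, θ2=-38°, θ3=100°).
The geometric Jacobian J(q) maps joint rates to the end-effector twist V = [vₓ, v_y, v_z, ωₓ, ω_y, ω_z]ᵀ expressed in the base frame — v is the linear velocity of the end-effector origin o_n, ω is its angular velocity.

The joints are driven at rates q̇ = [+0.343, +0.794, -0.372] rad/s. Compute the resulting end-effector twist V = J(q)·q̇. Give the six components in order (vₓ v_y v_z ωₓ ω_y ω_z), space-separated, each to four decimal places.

o_n = [-0.8002, 0.1236, 0.6877]
J₁: ẑ×o_n = [-0.1236, -0.8002, 0.0000], ω = ẑ
J2: z=[-0.3420, -0.9397, 0.0000] o=[-0.5450, 0.1984, 0.0000] → [-0.6462, 0.2352, -0.2143, -0.3420, -0.9397, 0.0000]
J3: z=[0.5785, -0.2106, 0.7880] o=[-1.0041, 0.3655, 0.3817] → [0.1262, -0.0164, -0.0970, 0.5785, -0.2106, 0.7880]
V = J·q̇ = [-0.6024, -0.0816, -0.1340, -0.4868, -0.6678, 0.0499]

-0.6024 -0.0816 -0.1340 -0.4868 -0.6678 0.0499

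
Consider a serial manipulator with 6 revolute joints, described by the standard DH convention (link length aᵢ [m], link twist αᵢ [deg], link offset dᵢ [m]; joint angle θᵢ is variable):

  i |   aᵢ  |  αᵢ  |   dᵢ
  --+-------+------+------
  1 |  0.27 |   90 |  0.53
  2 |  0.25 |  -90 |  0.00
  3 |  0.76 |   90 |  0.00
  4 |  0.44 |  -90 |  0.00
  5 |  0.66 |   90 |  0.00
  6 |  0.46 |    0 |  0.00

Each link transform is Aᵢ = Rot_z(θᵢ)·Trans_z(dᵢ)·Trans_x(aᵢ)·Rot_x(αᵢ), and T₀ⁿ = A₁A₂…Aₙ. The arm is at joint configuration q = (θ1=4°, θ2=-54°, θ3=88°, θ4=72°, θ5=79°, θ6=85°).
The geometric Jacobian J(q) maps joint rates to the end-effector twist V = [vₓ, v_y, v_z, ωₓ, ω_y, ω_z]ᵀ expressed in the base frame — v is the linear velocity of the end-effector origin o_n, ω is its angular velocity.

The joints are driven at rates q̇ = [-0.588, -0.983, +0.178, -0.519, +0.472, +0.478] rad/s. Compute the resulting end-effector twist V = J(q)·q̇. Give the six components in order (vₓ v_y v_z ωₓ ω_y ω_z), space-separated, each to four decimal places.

o_n = [0.5414, 0.5642, 1.2731]
J₁: ẑ×o_n = [-0.5642, 0.5414, 0.0000], ω = ẑ
J2: z=[0.0698, -0.9976, 0.0000] o=[0.2693, 0.0188, 0.5300] → [-0.7413, -0.0518, 0.3094, 0.0698, -0.9976, 0.0000]
J3: z=[0.8070, 0.0564, 0.5878] o=[0.4159, 0.0291, 0.3277] → [-0.2612, -0.6892, 0.4248, 0.8070, 0.0564, 0.5878]
J4: z=[0.5884, 0.0062, -0.8085] o=[0.3785, 0.7879, 0.3063] → [-0.1748, -0.7006, -0.1326, 0.5884, 0.0062, -0.8085]
J5: z=[0.2962, -0.9321, 0.2085] o=[0.7095, 0.9472, 0.5484] → [-0.5956, -0.2497, -0.2702, 0.2962, -0.9321, 0.2085]
J6: z=[0.8508, 0.3567, 0.3859] o=[0.4230, 0.9888, 1.1415] → [0.2108, -0.0663, -0.4035, 0.8508, 0.3567, 0.3859]
V = J·q̇ = [0.9243, -0.1760, -0.4801, 0.3162, 0.7180, 0.2191]

0.9243 -0.1760 -0.4801 0.3162 0.7180 0.2191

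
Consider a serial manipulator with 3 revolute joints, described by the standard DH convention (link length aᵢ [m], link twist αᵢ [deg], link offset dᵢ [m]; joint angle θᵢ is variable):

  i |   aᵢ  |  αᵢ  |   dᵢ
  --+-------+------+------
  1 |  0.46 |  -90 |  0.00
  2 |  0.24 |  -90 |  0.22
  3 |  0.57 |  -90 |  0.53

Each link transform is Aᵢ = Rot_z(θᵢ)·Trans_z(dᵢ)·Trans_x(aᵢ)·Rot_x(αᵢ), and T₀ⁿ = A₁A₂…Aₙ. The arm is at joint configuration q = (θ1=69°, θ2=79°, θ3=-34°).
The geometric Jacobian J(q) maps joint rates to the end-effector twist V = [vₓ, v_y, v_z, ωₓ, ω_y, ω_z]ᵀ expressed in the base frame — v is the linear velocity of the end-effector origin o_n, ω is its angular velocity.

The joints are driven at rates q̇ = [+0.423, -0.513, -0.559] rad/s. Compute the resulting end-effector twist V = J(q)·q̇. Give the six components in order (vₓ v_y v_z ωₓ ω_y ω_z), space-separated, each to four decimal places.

-0.2232 0.2451 -0.0222 0.6756 0.3284 0.5297

o_n = [-0.4758, 0.2637, -0.8006]
J₁: ẑ×o_n = [-0.2637, -0.4758, 0.0000], ω = ẑ
J2: z=[-0.9336, 0.3584, 0.0000] o=[0.1648, 0.4294, 0.0000] → [-0.2869, -0.7474, 0.3843, -0.9336, 0.3584, 0.0000]
J3: z=[-0.3518, -0.9164, -0.1908] o=[-0.0241, 0.5510, -0.2356] → [0.4630, -0.1126, -0.3129, -0.3518, -0.9164, -0.1908]
V = J·q̇ = [-0.2232, 0.2451, -0.0222, 0.6756, 0.3284, 0.5297]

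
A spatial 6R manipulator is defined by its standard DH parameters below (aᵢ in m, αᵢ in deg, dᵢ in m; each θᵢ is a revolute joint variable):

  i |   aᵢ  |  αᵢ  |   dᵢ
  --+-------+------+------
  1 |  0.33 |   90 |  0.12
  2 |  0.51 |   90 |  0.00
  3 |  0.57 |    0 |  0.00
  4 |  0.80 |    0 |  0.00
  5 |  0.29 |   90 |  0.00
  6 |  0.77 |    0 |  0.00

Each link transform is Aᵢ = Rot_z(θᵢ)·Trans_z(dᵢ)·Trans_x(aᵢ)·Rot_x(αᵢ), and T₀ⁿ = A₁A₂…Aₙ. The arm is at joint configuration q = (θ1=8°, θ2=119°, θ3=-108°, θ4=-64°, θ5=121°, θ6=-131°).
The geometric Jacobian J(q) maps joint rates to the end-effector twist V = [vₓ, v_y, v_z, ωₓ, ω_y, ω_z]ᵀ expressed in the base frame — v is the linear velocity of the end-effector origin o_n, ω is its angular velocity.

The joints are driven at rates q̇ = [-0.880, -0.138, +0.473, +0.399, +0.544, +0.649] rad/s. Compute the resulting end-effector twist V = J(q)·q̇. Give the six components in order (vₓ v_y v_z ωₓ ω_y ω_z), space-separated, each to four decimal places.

o_n = [0.0409, 0.4967, -0.6811]
J₁: ẑ×o_n = [-0.4967, 0.0409, 0.0000], ω = ẑ
J2: z=[0.1392, -0.9903, 0.0000] o=[0.3268, 0.0459, 0.1200] → [0.7933, 0.1115, -0.2204, 0.1392, -0.9903, 0.0000]
J3: z=[0.8661, 0.1217, 0.4848] o=[0.0819, 0.0115, 0.5661] → [-0.3870, 1.0602, 0.4253, 0.8661, 0.1217, 0.4848]
J4: z=[0.8661, 0.1217, 0.4848] o=[0.0911, 0.5602, 0.4120] → [-0.1023, 0.9224, -0.0489, 0.8661, 0.1217, 0.4848]
J5: z=[0.8661, 0.1217, 0.4848] o=[0.4559, 0.7239, -0.2809] → [0.0614, 0.1454, -0.1462, 0.8661, 0.1217, 0.4848]
J6: z=[0.2855, 0.6756, -0.6797] o=[0.3369, 0.9348, -0.1213] → [-0.6760, 0.3611, 0.0750, 0.2855, 0.6756, -0.6797]
V = J·q̇ = [-0.3015, 1.1316, 0.1811, 1.3925, 0.7475, -0.6346]

-0.3015 1.1316 0.1811 1.3925 0.7475 -0.6346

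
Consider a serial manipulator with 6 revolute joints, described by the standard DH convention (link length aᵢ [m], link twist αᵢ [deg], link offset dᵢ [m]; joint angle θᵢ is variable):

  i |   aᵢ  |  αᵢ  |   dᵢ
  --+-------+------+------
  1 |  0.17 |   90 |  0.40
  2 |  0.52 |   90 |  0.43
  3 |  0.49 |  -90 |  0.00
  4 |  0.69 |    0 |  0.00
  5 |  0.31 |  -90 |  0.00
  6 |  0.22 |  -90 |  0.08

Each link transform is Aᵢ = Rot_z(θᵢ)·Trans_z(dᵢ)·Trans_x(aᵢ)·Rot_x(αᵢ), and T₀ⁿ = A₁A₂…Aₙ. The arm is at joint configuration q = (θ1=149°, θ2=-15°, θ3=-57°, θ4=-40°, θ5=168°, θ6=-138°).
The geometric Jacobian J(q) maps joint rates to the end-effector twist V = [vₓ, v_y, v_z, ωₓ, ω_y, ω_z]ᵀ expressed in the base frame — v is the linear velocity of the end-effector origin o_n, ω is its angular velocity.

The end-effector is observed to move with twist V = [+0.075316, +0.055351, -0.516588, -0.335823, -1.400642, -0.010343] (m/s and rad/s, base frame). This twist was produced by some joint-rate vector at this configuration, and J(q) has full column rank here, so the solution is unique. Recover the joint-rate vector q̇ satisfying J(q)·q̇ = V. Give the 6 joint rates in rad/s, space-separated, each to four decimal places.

-0.0010 -0.5770 0.4660 0.1510 -0.9340 -0.5600

o_n = [-1.0960, 0.4071, -0.2530]
J₁: ẑ×o_n = [-0.4071, -1.0960, 0.0000], ω = ẑ
J2: z=[0.5150, 0.8572, 0.0000] o=[-0.1457, 0.0876, 0.4000] → [-0.5597, 0.3363, 0.9791, 0.5150, 0.8572, 0.0000]
J3: z=[0.2219, -0.1333, -0.9659] o=[-0.3548, 0.7148, 0.2654] → [-0.2282, 0.8310, -0.1671, 0.2219, -0.1333, -0.9659]
J4: z=[-0.4139, 0.8841, -0.2171] o=[-0.7874, 0.4953, 0.1963] → [-0.4164, -0.1190, 0.3094, -0.4139, 0.8841, -0.2171]
J5: z=[-0.4139, 0.8841, -0.2171] o=[-1.1557, 0.1995, -0.3066] → [0.0924, 0.0092, -0.1387, -0.4139, 0.8841, -0.2171]
J6: z=[0.8323, 0.2709, -0.4836] o=[-1.0414, 0.3175, -0.0437] → [-0.0134, 0.2006, 0.0893, 0.8323, 0.2709, -0.4836]
q̇ = J⁺·V = [-0.0010, -0.5770, 0.4660, 0.1510, -0.9340, -0.5600]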